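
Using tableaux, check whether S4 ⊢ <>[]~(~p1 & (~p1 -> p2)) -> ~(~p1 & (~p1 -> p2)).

No, not valid

Tableau for the negation ~(<>[]~(~p1 & (~p1 -> p2)) -> ~(~p1 & (~p1 -> p2))):
1. ~(<>[]~(~p1 & (~p1 -> p2)) -> ~(~p1 & (~p1 -> p2))), u
2. <>[]~(~p1 & (~p1 -> p2)), u
3. ~p1 & (~p1 -> p2), u
4. ~p1, u
5. ~p1 -> p2, u
6. p2, u
7. []~(~p1 & (~p1 -> p2)), v
8. ~(~p1 & (~p1 -> p2)), v
9. ~(~p1 -> p2), v
10. ~p1, v
11. ~p2, v
Accessibility: uRu, uRv, vRv
The negation has an open branch (countermodel exists).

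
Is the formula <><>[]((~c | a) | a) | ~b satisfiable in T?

1. <><>[]((~c | a) | a) | ~b, w0
2. ~b, w0
Accessibility: w0Rw0

Satisfiable (open branch found)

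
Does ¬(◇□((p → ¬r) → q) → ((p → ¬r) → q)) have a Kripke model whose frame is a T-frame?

Satisfiable

1. ¬(◇□((p → ¬r) → q) → ((p → ¬r) → q)), u
2. ◇□((p → ¬r) → q), u
3. ¬((p → ¬r) → q), u
4. p → ¬r, u
5. ¬q, u
6. ¬r, u
7. □((p → ¬r) → q), v
8. (p → ¬r) → q, v
9. q, v
Accessibility: uRu, uRv, vRv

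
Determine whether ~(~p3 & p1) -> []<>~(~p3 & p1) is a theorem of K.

Tableau for the negation ~(~(~p3 & p1) -> []<>~(~p3 & p1)):
1. ~(~(~p3 & p1) -> []<>~(~p3 & p1)), 0
2. ~(~p3 & p1), 0
3. ~[]<>~(~p3 & p1), 0
4. ~p1, 0
5. ~<>~(~p3 & p1), 1
Accessibility: 0R1
The negation has an open branch (countermodel exists).

Not valid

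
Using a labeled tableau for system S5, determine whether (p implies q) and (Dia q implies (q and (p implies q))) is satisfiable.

1. (p implies q) and (Dia q implies (q and (p implies q))), 0
2. p implies q, 0
3. Dia q implies (q and (p implies q)), 0
4. q, 0
5. q and (p implies q), 0
Accessibility: 0R0

Satisfiable (open branch found)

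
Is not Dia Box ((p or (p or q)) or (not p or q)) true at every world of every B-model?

Tableau for the negation Dia Box ((p or (p or q)) or (not p or q)):
1. Dia Box ((p or (p or q)) or (not p or q)), u
2. Box ((p or (p or q)) or (not p or q)), v
3. (p or (p or q)) or (not p or q), u
4. (p or (p or q)) or (not p or q), v
5. not p or q, u
6. not p or q, v
7. q, u
8. q, v
Accessibility: uRu, uRv, vRu, vRv
The negation has an open branch (countermodel exists).

Not valid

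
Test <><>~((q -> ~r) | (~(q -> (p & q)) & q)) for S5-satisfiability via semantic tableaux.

1. <><>~((q -> ~r) | (~(q -> (p & q)) & q)), w0
2. <>~((q -> ~r) | (~(q -> (p & q)) & q)), w1   [<>-rule on 1: fresh world w1, w0Rw1]
3. ~((q -> ~r) | (~(q -> (p & q)) & q)), w2   [<>-rule on 2: fresh world w2, w1Rw2]
4. ~(q -> ~r), w2   [~|-rule on 3]
5. ~(~(q -> (p & q)) & q), w2   [~|-rule on 3]
6. q, w2   [~->-rule on 4]
7. r, w2   [~->-rule on 4]
8. q -> (p & q), w2   [~&-rule on 5 (branches; this branch)]
9. p & q, w2   [->-rule on 8 (branches; this branch)]
10. p, w2   [&-rule on 9]
Accessibility: w0Rw0, w0Rw1, w0Rw2, w1Rw0, w1Rw1, w1Rw2, w2Rw0, w2Rw1, w2Rw2

Satisfiable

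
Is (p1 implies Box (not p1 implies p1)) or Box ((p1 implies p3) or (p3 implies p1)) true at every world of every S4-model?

Valid in S4

Tableau for the negation not ((p1 implies Box (not p1 implies p1)) or Box ((p1 implies p3) or (p3 implies p1))):
1. not ((p1 implies Box (not p1 implies p1)) or Box ((p1 implies p3) or (p3 implies p1))), 0
2. not (p1 implies Box (not p1 implies p1)), 0   [neg-or-rule on 1]
3. not Box ((p1 implies p3) or (p3 implies p1)), 0   [neg-or-rule on 1]
4. p1, 0   [neg-implies-rule on 2]
5. not Box (not p1 implies p1), 0   [neg-implies-rule on 2]
6. not ((p1 implies p3) or (p3 implies p1)), 1   [neg-Box-rule on 3: fresh world 1, 0R1]
7. not (p1 implies p3), 1   [neg-or-rule on 6]
8. not (p3 implies p1), 1   [neg-or-rule on 6]
9. p1, 1   [neg-implies-rule on 7]
10. not p3, 1   [neg-implies-rule on 7]
11. p3, 1   [neg-implies-rule on 8]
12. not p1, 1   [neg-implies-rule on 8]
Accessibility: 0R0, 0R1, 1R1
Branch closes: p3 and not p3 both at 1.
All branches of the negation close; one closing branch shown above.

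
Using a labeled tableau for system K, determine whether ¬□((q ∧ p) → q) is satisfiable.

Unsatisfiable

1. ¬□((q ∧ p) → q), u
2. ¬((q ∧ p) → q), v
3. q ∧ p, v
4. ¬q, v
5. q, v
6. p, v
Accessibility: uRv
Branch closes: q and ¬q both at v.
Every branch closes; the branch above is one of them.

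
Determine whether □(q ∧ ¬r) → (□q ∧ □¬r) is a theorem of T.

Valid

Tableau for the negation ¬(□(q ∧ ¬r) → (□q ∧ □¬r)):
1. ¬(□(q ∧ ¬r) → (□q ∧ □¬r)), 0
2. □(q ∧ ¬r), 0   [¬→-rule on 1]
3. ¬(□q ∧ □¬r), 0   [¬→-rule on 1]
4. q ∧ ¬r, 0   [□-rule on 2 via 0R0]
5. q, 0   [∧-rule on 4]
6. ¬r, 0   [∧-rule on 4]
7. ¬□¬r, 0   [¬∧-rule on 3 (branches; this branch)]
8. r, 1   [¬□-rule on 7: fresh world 1, 0R1]
9. q ∧ ¬r, 1   [□-rule on 2 via 0R1]
10. q, 1   [∧-rule on 9]
11. ¬r, 1   [∧-rule on 9]
Accessibility: 0R0, 0R1, 1R1
Branch closes: r and ¬r both at 1.
All branches of the negation close; one closing branch shown above.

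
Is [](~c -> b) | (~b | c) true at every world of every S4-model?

Not valid

Tableau for the negation ~([](~c -> b) | (~b | c)):
1. ~([](~c -> b) | (~b | c)), w0
2. ~[](~c -> b), w0
3. ~(~b | c), w0
4. b, w0
5. ~c, w0
6. ~(~c -> b), w1
7. ~c, w1
8. ~b, w1
Accessibility: w0Rw0, w0Rw1, w1Rw1
The negation has an open branch (countermodel exists).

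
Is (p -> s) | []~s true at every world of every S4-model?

Tableau for the negation ~((p -> s) | []~s):
1. ~((p -> s) | []~s), 0
2. ~(p -> s), 0
3. ~[]~s, 0
4. p, 0
5. ~s, 0
6. s, 1
Accessibility: 0R0, 0R1, 1R1
The negation has an open branch (countermodel exists).

No, not valid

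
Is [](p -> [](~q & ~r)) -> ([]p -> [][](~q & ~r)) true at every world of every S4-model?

Yes, valid

Tableau for the negation ~([](p -> [](~q & ~r)) -> ([]p -> [][](~q & ~r))):
1. ~([](p -> [](~q & ~r)) -> ([]p -> [][](~q & ~r))), u
2. [](p -> [](~q & ~r)), u
3. ~([]p -> [][](~q & ~r)), u
4. []p, u
5. ~[][](~q & ~r), u
6. p -> [](~q & ~r), u
7. p, u
8. [](~q & ~r), u
9. ~q & ~r, u
10. ~q, u
11. ~r, u
12. ~[](~q & ~r), v
13. p -> [](~q & ~r), v
14. p, v
15. ~q & ~r, v
16. ~q, v
17. ~r, v
18. [](~q & ~r), v
19. ~(~q & ~r), w
20. p -> [](~q & ~r), w
21. p, w
22. ~q & ~r, w
23. ~q, w
24. ~r, w
25. r, w
Accessibility: uRu, uRv, uRw, vRv, vRw, wRw
Branch closes: r and ~r both at w.
Every branch of the negation's tableau closes; the branch above is one of them.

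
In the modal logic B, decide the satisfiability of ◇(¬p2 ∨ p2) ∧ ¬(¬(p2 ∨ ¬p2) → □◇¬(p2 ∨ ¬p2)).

No, unsatisfiable

1. ◇(¬p2 ∨ p2) ∧ ¬(¬(p2 ∨ ¬p2) → □◇¬(p2 ∨ ¬p2)), 0
2. ◇(¬p2 ∨ p2), 0   [∧-rule on 1]
3. ¬(¬(p2 ∨ ¬p2) → □◇¬(p2 ∨ ¬p2)), 0   [∧-rule on 1]
4. ¬(p2 ∨ ¬p2), 0   [¬→-rule on 3]
5. ¬□◇¬(p2 ∨ ¬p2), 0   [¬→-rule on 3]
6. ¬p2, 0   [¬∨-rule on 4]
7. p2, 0   [¬∨-rule on 4]
Accessibility: 0R0
Branch closes: p2 and ¬p2 both at 0.
(One branch shown.) All branches close.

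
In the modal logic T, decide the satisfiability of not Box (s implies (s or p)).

No, unsatisfiable

1. not Box (s implies (s or p)), 0
2. not (s implies (s or p)), 1
3. s, 1
4. not (s or p), 1
5. not s, 1
6. not p, 1
Accessibility: 0R0, 0R1, 1R1
Branch closes: s and not s both at 1.
Every branch closes; the branch above is one of them.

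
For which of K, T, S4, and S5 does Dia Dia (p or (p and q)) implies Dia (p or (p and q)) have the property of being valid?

T-tableau for the negation not (Dia Dia (p or (p and q)) implies Dia (p or (p and q))):
1. not (Dia Dia (p or (p and q)) implies Dia (p or (p and q))), 0
2. Dia Dia (p or (p and q)), 0
3. not Dia (p or (p and q)), 0
4. not (p or (p and q)), 0
5. not p, 0
6. not (p and q), 0
7. not q, 0
8. Dia (p or (p and q)), 1
9. not (p or (p and q)), 1
10. not p, 1
11. not (p and q), 1
12. not q, 1
13. p or (p and q), 2
14. p and q, 2
15. p, 2
16. q, 2
Accessibility: 0R0, 0R1, 1R1, 1R2, 2R2
Complete open branch: countermodel on a T-frame, so not valid in T, nor in K (the same frame is also a K-frame).
S4-tableau for the negation not (Dia Dia (p or (p and q)) implies Dia (p or (p and q))):
1. not (Dia Dia (p or (p and q)) implies Dia (p or (p and q))), 0
2. Dia Dia (p or (p and q)), 0
3. not Dia (p or (p and q)), 0
4. not (p or (p and q)), 0
5. not p, 0
6. not (p and q), 0
7. not q, 0
8. Dia (p or (p and q)), 1
9. not (p or (p and q)), 1
10. not p, 1
11. not (p and q), 1
12. not q, 1
13. p or (p and q), 2
14. not (p or (p and q)), 2
15. not p, 2
16. not (p and q), 2
17. p and q, 2
18. p, 2
19. q, 2
Accessibility: 0R0, 0R1, 0R2, 1R1, 1R2, 2R2
Branch closes: p and not p both at 2.
Every branch closes (one shown): valid in S4, hence also in S5 (every theorem of S4 is a theorem of S5).

S4, S5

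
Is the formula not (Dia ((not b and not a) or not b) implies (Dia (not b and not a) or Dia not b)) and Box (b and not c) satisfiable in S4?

1. not (Dia ((not b and not a) or not b) implies (Dia (not b and not a) or Dia not b)) and Box (b and not c), u
2. not (Dia ((not b and not a) or not b) implies (Dia (not b and not a) or Dia not b)), u
3. Box (b and not c), u
4. Dia ((not b and not a) or not b), u
5. not (Dia (not b and not a) or Dia not b), u
6. not Dia (not b and not a), u
7. not Dia not b, u
8. b and not c, u
9. b, u
10. not c, u
11. not (not b and not a), u
12. a, u
13. (not b and not a) or not b, v
14. b and not c, v
15. b, v
16. not c, v
17. not (not b and not a), v
18. not b and not a, v
19. not b, v
20. not a, v
Accessibility: uRu, uRv, vRv
Branch closes: b and not b both at v.
Every branch closes; the branch above is one of them.

Unsatisfiable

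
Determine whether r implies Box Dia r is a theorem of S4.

Tableau for the negation not (r implies Box Dia r):
1. not (r implies Box Dia r), 0
2. r, 0
3. not Box Dia r, 0
4. not Dia r, 1
5. not r, 1
Accessibility: 0R0, 0R1, 1R1
The negation has an open branch (countermodel exists).

Invalid (countermodel exists)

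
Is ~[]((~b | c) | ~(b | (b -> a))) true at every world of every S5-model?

Not valid

Tableau for the negation []((~b | c) | ~(b | (b -> a))):
1. []((~b | c) | ~(b | (b -> a))), 0
2. (~b | c) | ~(b | (b -> a)), 0
3. ~b | c, 0
4. c, 0
Accessibility: 0R0
The negation has an open branch (countermodel exists).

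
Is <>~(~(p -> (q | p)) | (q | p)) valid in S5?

Invalid (countermodel exists)

Tableau for the negation ~<>~(~(p -> (q | p)) | (q | p)):
1. ~<>~(~(p -> (q | p)) | (q | p)), w0
2. ~(p -> (q | p)) | (q | p), w0
3. q | p, w0
4. p, w0
Accessibility: w0Rw0
The negation has an open branch (countermodel exists).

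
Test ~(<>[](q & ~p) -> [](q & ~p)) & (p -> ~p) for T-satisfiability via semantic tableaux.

Satisfiable (open branch found)

1. ~(<>[](q & ~p) -> [](q & ~p)) & (p -> ~p), w0
2. ~(<>[](q & ~p) -> [](q & ~p)), w0
3. p -> ~p, w0
4. <>[](q & ~p), w0
5. ~[](q & ~p), w0
6. ~p, w0
7. [](q & ~p), w1
8. q & ~p, w1
9. q, w1
10. ~p, w1
11. ~(q & ~p), w2
12. p, w2
Accessibility: w0Rw0, w0Rw1, w0Rw2, w1Rw1, w2Rw2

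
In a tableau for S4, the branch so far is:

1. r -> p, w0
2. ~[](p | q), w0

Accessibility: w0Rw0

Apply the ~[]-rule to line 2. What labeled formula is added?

a fresh world w1 with w0Rw1, and ~(p | q) at w1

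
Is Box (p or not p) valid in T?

Valid

Tableau for the negation not Box (p or not p):
1. not Box (p or not p), w0
2. not (p or not p), w1   [neg-Box-rule on 1: fresh world w1, w0Rw1]
3. not p, w1   [neg-or-rule on 2]
4. p, w1   [neg-or-rule on 2]
Accessibility: w0Rw0, w0Rw1, w1Rw1
Branch closes: p and not p both at w1.
Every branch of the negation's tableau closes; the branch above is one of them.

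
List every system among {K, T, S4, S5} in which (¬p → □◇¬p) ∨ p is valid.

S4-tableau for the negation ¬((¬p → □◇¬p) ∨ p):
1. ¬((¬p → □◇¬p) ∨ p), w0
2. ¬(¬p → □◇¬p), w0
3. ¬p, w0
4. ¬□◇¬p, w0
5. ¬◇¬p, w1
6. p, w1
Accessibility: w0Rw0, w0Rw1, w1Rw1
Complete open branch: countermodel on an S4-frame, so not valid in S4, nor in K, T (the same frame is also a K-frame and a T-frame).
S5-tableau for the negation ¬((¬p → □◇¬p) ∨ p):
1. ¬((¬p → □◇¬p) ∨ p), w0
2. ¬(¬p → □◇¬p), w0
3. ¬p, w0
4. ¬□◇¬p, w0
5. ¬◇¬p, w1
6. p, w0
Accessibility: w0Rw0, w0Rw1, w1Rw0, w1Rw1
Branch closes: p and ¬p both at w0.
Every branch closes (one shown): valid in S5.

S5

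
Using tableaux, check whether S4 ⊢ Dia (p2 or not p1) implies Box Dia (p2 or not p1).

Invalid (countermodel exists)

Tableau for the negation not (Dia (p2 or not p1) implies Box Dia (p2 or not p1)):
1. not (Dia (p2 or not p1) implies Box Dia (p2 or not p1)), 0
2. Dia (p2 or not p1), 0
3. not Box Dia (p2 or not p1), 0
4. p2 or not p1, 1
5. not p1, 1
6. not Dia (p2 or not p1), 2
7. not (p2 or not p1), 2
8. not p2, 2
9. p1, 2
Accessibility: 0R0, 0R1, 0R2, 1R1, 2R2
The negation has an open branch (countermodel exists).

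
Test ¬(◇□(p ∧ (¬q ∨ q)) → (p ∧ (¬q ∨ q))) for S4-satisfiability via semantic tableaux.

Yes, satisfiable

1. ¬(◇□(p ∧ (¬q ∨ q)) → (p ∧ (¬q ∨ q))), u
2. ◇□(p ∧ (¬q ∨ q)), u
3. ¬(p ∧ (¬q ∨ q)), u
4. ¬p, u
5. □(p ∧ (¬q ∨ q)), v
6. p ∧ (¬q ∨ q), v
7. p, v
8. ¬q ∨ q, v
9. q, v
Accessibility: uRu, uRv, vRv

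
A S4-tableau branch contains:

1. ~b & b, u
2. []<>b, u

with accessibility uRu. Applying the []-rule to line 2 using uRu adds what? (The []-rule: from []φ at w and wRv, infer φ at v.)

<>b, u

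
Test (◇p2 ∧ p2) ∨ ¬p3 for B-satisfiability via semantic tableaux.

1. (◇p2 ∧ p2) ∨ ¬p3, u
2. ¬p3, u   [∨-rule on 1 (branches; this branch)]
Accessibility: uRu

Yes, satisfiable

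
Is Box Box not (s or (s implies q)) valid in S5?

Invalid (countermodel exists)

Tableau for the negation not Box Box not (s or (s implies q)):
1. not Box Box not (s or (s implies q)), w0
2. not Box not (s or (s implies q)), w1
3. s or (s implies q), w2
4. s implies q, w2
5. q, w2
Accessibility: w0Rw0, w0Rw1, w0Rw2, w1Rw0, w1Rw1, w1Rw2, w2Rw0, w2Rw1, w2Rw2
The negation has an open branch (countermodel exists).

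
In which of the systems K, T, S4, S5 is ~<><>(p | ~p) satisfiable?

K

K-tableau for the formula:
1. ~<><>(p | ~p), 0
Complete open branch: satisfiable in K.
T-tableau for the formula:
1. ~<><>(p | ~p), 0
2. ~<>(p | ~p), 0
3. ~(p | ~p), 0
4. ~p, 0
5. p, 0
Accessibility: 0R0
Branch closes: p and ~p both at 0.
Every branch closes (one shown): unsatisfiable in T, hence also in S4, S5 (every S4/S5-frame is a T-frame).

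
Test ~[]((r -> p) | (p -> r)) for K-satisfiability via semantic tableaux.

1. ~[]((r -> p) | (p -> r)), 0
2. ~((r -> p) | (p -> r)), 1
3. ~(r -> p), 1
4. ~(p -> r), 1
5. r, 1
6. ~p, 1
7. p, 1
8. ~r, 1
Accessibility: 0R1
Branch closes: p and ~p both at 1.
Every branch closes; the branch above is one of them.

Unsatisfiable (every branch closes)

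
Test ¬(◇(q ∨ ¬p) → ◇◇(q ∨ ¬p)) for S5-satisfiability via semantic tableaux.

No, unsatisfiable

1. ¬(◇(q ∨ ¬p) → ◇◇(q ∨ ¬p)), w0
2. ◇(q ∨ ¬p), w0   [¬→-rule on 1]
3. ¬◇◇(q ∨ ¬p), w0   [¬→-rule on 1]
4. ¬◇(q ∨ ¬p), w0   [¬◇-rule on 3 via w0Rw0]
5. ¬(q ∨ ¬p), w0   [¬◇-rule on 4 via w0Rw0]
6. ¬q, w0   [¬∨-rule on 5]
7. p, w0   [¬∨-rule on 5]
8. q ∨ ¬p, w1   [◇-rule on 2: fresh world w1, w0Rw1]
9. ¬◇(q ∨ ¬p), w1   [¬◇-rule on 3 via w0Rw1]
10. ¬(q ∨ ¬p), w1   [¬◇-rule on 4 via w0Rw1]
11. ¬q, w1   [¬∨-rule on 10]
12. p, w1   [¬∨-rule on 10]
13. ¬p, w1   [∨-rule on 8 (branches; this branch)]
Accessibility: w0Rw0, w0Rw1, w1Rw0, w1Rw1
Branch closes: p and ¬p both at w1.
(One branch shown.) All branches close.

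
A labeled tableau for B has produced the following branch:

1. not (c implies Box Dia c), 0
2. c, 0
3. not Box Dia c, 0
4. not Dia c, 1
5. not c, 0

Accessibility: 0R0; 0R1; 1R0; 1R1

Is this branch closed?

Yes, closed

Both c and not c appear at 0.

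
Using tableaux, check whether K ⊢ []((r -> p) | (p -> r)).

Valid

Tableau for the negation ~[]((r -> p) | (p -> r)):
1. ~[]((r -> p) | (p -> r)), u
2. ~((r -> p) | (p -> r)), v
3. ~(r -> p), v
4. ~(p -> r), v
5. r, v
6. ~p, v
7. p, v
8. ~r, v
Accessibility: uRv
Branch closes: p and ~p both at v.
Every branch of the negation's tableau closes; the branch above is one of them.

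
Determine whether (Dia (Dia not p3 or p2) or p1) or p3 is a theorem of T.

Tableau for the negation not ((Dia (Dia not p3 or p2) or p1) or p3):
1. not ((Dia (Dia not p3 or p2) or p1) or p3), 0
2. not (Dia (Dia not p3 or p2) or p1), 0
3. not p3, 0
4. not Dia (Dia not p3 or p2), 0
5. not p1, 0
6. not (Dia not p3 or p2), 0
7. not Dia not p3, 0
8. not p2, 0
9. p3, 0
Accessibility: 0R0
Branch closes: p3 and not p3 both at 0.
All branches of the negation close; one closing branch shown above.

Valid in T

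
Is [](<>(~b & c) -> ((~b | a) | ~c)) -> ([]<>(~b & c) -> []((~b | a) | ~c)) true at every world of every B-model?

Valid

Tableau for the negation ~([](<>(~b & c) -> ((~b | a) | ~c)) -> ([]<>(~b & c) -> []((~b | a) | ~c))):
1. ~([](<>(~b & c) -> ((~b | a) | ~c)) -> ([]<>(~b & c) -> []((~b | a) | ~c))), u
2. [](<>(~b & c) -> ((~b | a) | ~c)), u
3. ~([]<>(~b & c) -> []((~b | a) | ~c)), u
4. []<>(~b & c), u
5. ~[]((~b | a) | ~c), u
6. <>(~b & c) -> ((~b | a) | ~c), u
7. <>(~b & c), u
8. (~b | a) | ~c, u
9. ~b | a, u
10. a, u
11. ~((~b | a) | ~c), v
12. ~(~b | a), v
13. c, v
14. b, v
15. ~a, v
16. <>(~b & c) -> ((~b | a) | ~c), v
17. <>(~b & c), v
18. ~<>(~b & c), v
19. ~(~b & c), u
20. ~(~b & c), v
21. ~c, u
22. ~b & c, w
23. ~b, w
24. c, w
25. <>(~b & c) -> ((~b | a) | ~c), w
26. <>(~b & c), w
27. (~b | a) | ~c, w
28. ~b | a, w
29. a, w
30. ~b & c, x
31. ~b, x
32. c, x
33. ~(~b & c), x
34. ~c, x
Accessibility: uRu, uRv, uRw, vRu, vRv, vRx, wRu, wRw, xRv, xRx
Branch closes: c and ~c both at x.
Every branch of the negation's tableau closes; the branch above is one of them.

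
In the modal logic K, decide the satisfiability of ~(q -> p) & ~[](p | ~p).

1. ~(q -> p) & ~[](p | ~p), w0
2. ~(q -> p), w0
3. ~[](p | ~p), w0
4. q, w0
5. ~p, w0
6. ~(p | ~p), w1
7. ~p, w1
8. p, w1
Accessibility: w0Rw1
Branch closes: p and ~p both at w1.
Every branch closes; the branch above is one of them.

Unsatisfiable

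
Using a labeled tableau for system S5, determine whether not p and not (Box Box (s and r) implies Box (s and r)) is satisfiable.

Unsatisfiable (every branch closes)

1. not p and not (Box Box (s and r) implies Box (s and r)), w0
2. not p, w0
3. not (Box Box (s and r) implies Box (s and r)), w0
4. Box Box (s and r), w0
5. not Box (s and r), w0
6. Box (s and r), w0
7. s and r, w0
8. s, w0
9. r, w0
10. not (s and r), w1
11. Box (s and r), w1
12. s and r, w1
13. s, w1
14. r, w1
15. not r, w1
Accessibility: w0Rw0, w0Rw1, w1Rw0, w1Rw1
Branch closes: r and not r both at w1.
Every branch closes; the branch above is one of them.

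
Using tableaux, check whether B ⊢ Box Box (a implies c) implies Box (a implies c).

Valid in B

Tableau for the negation not (Box Box (a implies c) implies Box (a implies c)):
1. not (Box Box (a implies c) implies Box (a implies c)), u
2. Box Box (a implies c), u   [neg-implies-rule on 1]
3. not Box (a implies c), u   [neg-implies-rule on 1]
4. Box (a implies c), u   [Box-rule on 2 via uRu]
5. a implies c, u   [Box-rule on 4 via uRu]
6. c, u   [implies-rule on 5 (branches; this branch)]
7. not (a implies c), v   [neg-Box-rule on 3: fresh world v, uRv]
8. a, v   [neg-implies-rule on 7]
9. not c, v   [neg-implies-rule on 7]
10. Box (a implies c), v   [Box-rule on 2 via uRv]
11. a implies c, v   [Box-rule on 4 via uRv]
12. c, v   [implies-rule on 11 (branches; this branch)]
Accessibility: uRu, uRv, vRu, vRv
Branch closes: c and not c both at v.
All branches of the negation close; one closing branch shown above.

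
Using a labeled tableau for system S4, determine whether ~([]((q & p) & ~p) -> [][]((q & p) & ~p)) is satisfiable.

Unsatisfiable

1. ~([]((q & p) & ~p) -> [][]((q & p) & ~p)), u
2. []((q & p) & ~p), u   [~->-rule on 1]
3. ~[][]((q & p) & ~p), u   [~->-rule on 1]
4. (q & p) & ~p, u   [[]-rule on 2 via uRu]
5. q & p, u   [&-rule on 4]
6. ~p, u   [&-rule on 4]
7. q, u   [&-rule on 5]
8. p, u   [&-rule on 5]
Accessibility: uRu
Branch closes: p and ~p both at u.
Every branch closes; the branch above is one of them.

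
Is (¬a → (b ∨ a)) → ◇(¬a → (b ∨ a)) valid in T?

Valid in T

Tableau for the negation ¬((¬a → (b ∨ a)) → ◇(¬a → (b ∨ a))):
1. ¬((¬a → (b ∨ a)) → ◇(¬a → (b ∨ a))), 0
2. ¬a → (b ∨ a), 0
3. ¬◇(¬a → (b ∨ a)), 0
4. ¬(¬a → (b ∨ a)), 0
5. ¬a, 0
6. ¬(b ∨ a), 0
7. ¬b, 0
8. b ∨ a, 0
9. a, 0
Accessibility: 0R0
Branch closes: a and ¬a both at 0.
Every branch of the negation's tableau closes; the branch above is one of them.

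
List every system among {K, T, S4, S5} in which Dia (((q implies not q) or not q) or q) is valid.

K-tableau for the negation not Dia (((q implies not q) or not q) or q):
1. not Dia (((q implies not q) or not q) or q), 0
Complete open branch: countermodel on a K-frame, so not valid in K.
T-tableau for the negation not Dia (((q implies not q) or not q) or q):
1. not Dia (((q implies not q) or not q) or q), 0
2. not (((q implies not q) or not q) or q), 0   [neg-Dia-rule on 1 via 0R0]
3. not ((q implies not q) or not q), 0   [neg-or-rule on 2]
4. not q, 0   [neg-or-rule on 2]
5. not (q implies not q), 0   [neg-or-rule on 3]
6. q, 0   [neg-or-rule on 3]
Accessibility: 0R0
Branch closes: q and not q both at 0.
Every branch closes (one shown): valid in T, hence also in S4, S5 (every theorem of T is a theorem of S4 and S5).

T, S4, S5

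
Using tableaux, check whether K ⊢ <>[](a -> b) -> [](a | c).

Tableau for the negation ~(<>[](a -> b) -> [](a | c)):
1. ~(<>[](a -> b) -> [](a | c)), w0
2. <>[](a -> b), w0
3. ~[](a | c), w0
4. [](a -> b), w1
5. ~(a | c), w2
6. ~a, w2
7. ~c, w2
Accessibility: w0Rw1, w0Rw2
The negation has an open branch (countermodel exists).

Invalid (countermodel exists)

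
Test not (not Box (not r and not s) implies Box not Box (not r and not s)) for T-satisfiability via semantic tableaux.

Yes, satisfiable

1. not (not Box (not r and not s) implies Box not Box (not r and not s)), w0
2. not Box (not r and not s), w0   [neg-implies-rule on 1]
3. not Box not Box (not r and not s), w0   [neg-implies-rule on 1]
4. not (not r and not s), w1   [neg-Box-rule on 2: fresh world w1, w0Rw1]
5. s, w1   [neg-and-rule on 4 (branches; this branch)]
6. Box (not r and not s), w2   [neg-Box-rule on 3: fresh world w2, w0Rw2]
7. not r and not s, w2   [Box-rule on 6 via w2Rw2]
8. not r, w2   [and-rule on 7]
9. not s, w2   [and-rule on 7]
Accessibility: w0Rw0, w0Rw1, w0Rw2, w1Rw1, w2Rw2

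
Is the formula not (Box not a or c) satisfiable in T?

Yes, satisfiable

1. not (Box not a or c), u
2. not Box not a, u
3. not c, u
4. a, v
Accessibility: uRu, uRv, vRv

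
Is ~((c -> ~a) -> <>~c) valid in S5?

Not valid

Tableau for the negation (c -> ~a) -> <>~c:
1. (c -> ~a) -> <>~c, 0
2. <>~c, 0   [->-rule on 1 (branches; this branch)]
3. ~c, 1   [<>-rule on 2: fresh world 1, 0R1]
Accessibility: 0R0, 0R1, 1R0, 1R1
The negation has an open branch (countermodel exists).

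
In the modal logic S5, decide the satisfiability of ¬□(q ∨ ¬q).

1. ¬□(q ∨ ¬q), u
2. ¬(q ∨ ¬q), v
3. ¬q, v
4. q, v
Accessibility: uRu, uRv, vRu, vRv
Branch closes: q and ¬q both at v.
All branches of the tableau close; one closing branch shown above.

Unsatisfiable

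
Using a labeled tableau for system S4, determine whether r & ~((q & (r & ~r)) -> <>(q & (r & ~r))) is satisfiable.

1. r & ~((q & (r & ~r)) -> <>(q & (r & ~r))), 0
2. r, 0
3. ~((q & (r & ~r)) -> <>(q & (r & ~r))), 0
4. q & (r & ~r), 0
5. ~<>(q & (r & ~r)), 0
6. q, 0
7. r & ~r, 0
8. ~r, 0
Accessibility: 0R0
Branch closes: r and ~r both at 0.
Every branch closes; the branch above is one of them.

Unsatisfiable (every branch closes)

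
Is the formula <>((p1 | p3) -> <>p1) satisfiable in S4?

1. <>((p1 | p3) -> <>p1), w0
2. (p1 | p3) -> <>p1, w1
3. <>p1, w1
4. p1, w2
Accessibility: w0Rw0, w0Rw1, w0Rw2, w1Rw1, w1Rw2, w2Rw2

Satisfiable (open branch found)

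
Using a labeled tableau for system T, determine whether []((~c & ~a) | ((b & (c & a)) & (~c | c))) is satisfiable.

Yes, satisfiable

1. []((~c & ~a) | ((b & (c & a)) & (~c | c))), w0
2. (~c & ~a) | ((b & (c & a)) & (~c | c)), w0   [[]-rule on 1 via w0Rw0]
3. (b & (c & a)) & (~c | c), w0   [|-rule on 2 (branches; this branch)]
4. b & (c & a), w0   [&-rule on 3]
5. ~c | c, w0   [&-rule on 3]
6. b, w0   [&-rule on 4]
7. c & a, w0   [&-rule on 4]
8. c, w0   [&-rule on 7]
9. a, w0   [&-rule on 7]
Accessibility: w0Rw0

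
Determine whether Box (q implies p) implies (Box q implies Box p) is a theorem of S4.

Tableau for the negation not (Box (q implies p) implies (Box q implies Box p)):
1. not (Box (q implies p) implies (Box q implies Box p)), w0
2. Box (q implies p), w0
3. not (Box q implies Box p), w0
4. Box q, w0
5. not Box p, w0
6. q implies p, w0
7. q, w0
8. p, w0
9. not p, w1
10. q implies p, w1
11. q, w1
12. p, w1
Accessibility: w0Rw0, w0Rw1, w1Rw1
Branch closes: p and not p both at w1.
All branches of the negation close; one closing branch shown above.

Valid in S4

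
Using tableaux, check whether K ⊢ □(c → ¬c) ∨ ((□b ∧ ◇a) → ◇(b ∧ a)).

Valid

Tableau for the negation ¬(□(c → ¬c) ∨ ((□b ∧ ◇a) → ◇(b ∧ a))):
1. ¬(□(c → ¬c) ∨ ((□b ∧ ◇a) → ◇(b ∧ a))), w0
2. ¬□(c → ¬c), w0
3. ¬((□b ∧ ◇a) → ◇(b ∧ a)), w0
4. □b ∧ ◇a, w0
5. ¬◇(b ∧ a), w0
6. □b, w0
7. ◇a, w0
8. ¬(c → ¬c), w1
9. c, w1
10. ¬(b ∧ a), w1
11. b, w1
12. ¬a, w1
13. a, w2
14. ¬(b ∧ a), w2
15. b, w2
16. ¬a, w2
Accessibility: w0Rw1, w0Rw2
Branch closes: a and ¬a both at w2.
Every branch of the negation's tableau closes; the branch above is one of them.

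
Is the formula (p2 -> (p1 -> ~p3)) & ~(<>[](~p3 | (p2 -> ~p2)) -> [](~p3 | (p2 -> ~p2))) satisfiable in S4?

1. (p2 -> (p1 -> ~p3)) & ~(<>[](~p3 | (p2 -> ~p2)) -> [](~p3 | (p2 -> ~p2))), 0
2. p2 -> (p1 -> ~p3), 0
3. ~(<>[](~p3 | (p2 -> ~p2)) -> [](~p3 | (p2 -> ~p2))), 0
4. <>[](~p3 | (p2 -> ~p2)), 0
5. ~[](~p3 | (p2 -> ~p2)), 0
6. p1 -> ~p3, 0
7. ~p3, 0
8. [](~p3 | (p2 -> ~p2)), 1
9. ~p3 | (p2 -> ~p2), 1
10. p2 -> ~p2, 1
11. ~p2, 1
12. ~(~p3 | (p2 -> ~p2)), 2
13. p3, 2
14. ~(p2 -> ~p2), 2
15. p2, 2
Accessibility: 0R0, 0R1, 0R2, 1R1, 2R2

Satisfiable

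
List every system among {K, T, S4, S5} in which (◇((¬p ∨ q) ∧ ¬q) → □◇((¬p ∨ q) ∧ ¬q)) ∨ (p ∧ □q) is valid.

S5-tableau for the negation ¬((◇((¬p ∨ q) ∧ ¬q) → □◇((¬p ∨ q) ∧ ¬q)) ∨ (p ∧ □q)):
1. ¬((◇((¬p ∨ q) ∧ ¬q) → □◇((¬p ∨ q) ∧ ¬q)) ∨ (p ∧ □q)), w0
2. ¬(◇((¬p ∨ q) ∧ ¬q) → □◇((¬p ∨ q) ∧ ¬q)), w0
3. ¬(p ∧ □q), w0
4. ◇((¬p ∨ q) ∧ ¬q), w0
5. ¬□◇((¬p ∨ q) ∧ ¬q), w0
6. ¬□q, w0
7. (¬p ∨ q) ∧ ¬q, w1
8. ¬p ∨ q, w1
9. ¬q, w1
10. ¬p, w1
11. ¬◇((¬p ∨ q) ∧ ¬q), w2
12. ¬((¬p ∨ q) ∧ ¬q), w0
13. ¬((¬p ∨ q) ∧ ¬q), w1
14. ¬((¬p ∨ q) ∧ ¬q), w2
15. ¬(¬p ∨ q), w0
16. p, w0
17. ¬q, w0
18. ¬(¬p ∨ q), w1
19. p, w1
Accessibility: w0Rw0, w0Rw1, w0Rw2, w1Rw0, w1Rw1, w1Rw2, w2Rw0, w2Rw1, w2Rw2
Branch closes: p and ¬p both at w1.
Every branch closes (one shown): valid in S5.
S4-tableau for the negation ¬((◇((¬p ∨ q) ∧ ¬q) → □◇((¬p ∨ q) ∧ ¬q)) ∨ (p ∧ □q)):
1. ¬((◇((¬p ∨ q) ∧ ¬q) → □◇((¬p ∨ q) ∧ ¬q)) ∨ (p ∧ □q)), w0
2. ¬(◇((¬p ∨ q) ∧ ¬q) → □◇((¬p ∨ q) ∧ ¬q)), w0
3. ¬(p ∧ □q), w0
4. ◇((¬p ∨ q) ∧ ¬q), w0
5. ¬□◇((¬p ∨ q) ∧ ¬q), w0
6. ¬□q, w0
7. (¬p ∨ q) ∧ ¬q, w1
8. ¬p ∨ q, w1
9. ¬q, w1
10. ¬p, w1
11. ¬◇((¬p ∨ q) ∧ ¬q), w2
12. ¬((¬p ∨ q) ∧ ¬q), w2
13. q, w2
14. ¬q, w3
Accessibility: w0Rw0, w0Rw1, w0Rw2, w0Rw3, w1Rw1, w2Rw2, w3Rw3
Complete open branch: countermodel on an S4-frame, so not valid in S4, nor in K, T (the same frame is also a K-frame and a T-frame).

S5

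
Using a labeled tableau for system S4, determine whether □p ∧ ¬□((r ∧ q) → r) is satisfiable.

No, unsatisfiable

1. □p ∧ ¬□((r ∧ q) → r), w0
2. □p, w0
3. ¬□((r ∧ q) → r), w0
4. p, w0
5. ¬((r ∧ q) → r), w1
6. r ∧ q, w1
7. ¬r, w1
8. r, w1
9. q, w1
Accessibility: w0Rw0, w0Rw1, w1Rw1
Branch closes: r and ¬r both at w1.
All branches of the tableau close; one closing branch shown above.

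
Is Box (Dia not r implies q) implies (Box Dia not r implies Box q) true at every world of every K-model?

Tableau for the negation not (Box (Dia not r implies q) implies (Box Dia not r implies Box q)):
1. not (Box (Dia not r implies q) implies (Box Dia not r implies Box q)), w0
2. Box (Dia not r implies q), w0   [neg-implies-rule on 1]
3. not (Box Dia not r implies Box q), w0   [neg-implies-rule on 1]
4. Box Dia not r, w0   [neg-implies-rule on 3]
5. not Box q, w0   [neg-implies-rule on 3]
6. not q, w1   [neg-Box-rule on 5: fresh world w1, w0Rw1]
7. Dia not r implies q, w1   [Box-rule on 2 via w0Rw1]
8. Dia not r, w1   [Box-rule on 4 via w0Rw1]
9. not Dia not r, w1   [implies-rule on 7 (branches; this branch)]
10. not r, w2   [Dia-rule on 8: fresh world w2, w1Rw2]
11. r, w2   [neg-Dia-rule on 9 via w1Rw2]
Accessibility: w0Rw1, w1Rw2
Branch closes: r and not r both at w2.
All branches of the negation close; one closing branch shown above.

Yes, valid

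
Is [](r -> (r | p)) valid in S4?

Valid

Tableau for the negation ~[](r -> (r | p)):
1. ~[](r -> (r | p)), w0
2. ~(r -> (r | p)), w1
3. r, w1
4. ~(r | p), w1
5. ~r, w1
6. ~p, w1
Accessibility: w0Rw0, w0Rw1, w1Rw1
Branch closes: r and ~r both at w1.
All branches of the negation close; one closing branch shown above.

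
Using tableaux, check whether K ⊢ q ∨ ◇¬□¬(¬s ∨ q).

Tableau for the negation ¬(q ∨ ◇¬□¬(¬s ∨ q)):
1. ¬(q ∨ ◇¬□¬(¬s ∨ q)), u
2. ¬q, u
3. ¬◇¬□¬(¬s ∨ q), u
The negation has an open branch (countermodel exists).

Invalid (countermodel exists)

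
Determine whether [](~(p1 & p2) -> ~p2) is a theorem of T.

Tableau for the negation ~[](~(p1 & p2) -> ~p2):
1. ~[](~(p1 & p2) -> ~p2), 0
2. ~(~(p1 & p2) -> ~p2), 1
3. ~(p1 & p2), 1
4. p2, 1
5. ~p1, 1
Accessibility: 0R0, 0R1, 1R1
The negation has an open branch (countermodel exists).

No, not valid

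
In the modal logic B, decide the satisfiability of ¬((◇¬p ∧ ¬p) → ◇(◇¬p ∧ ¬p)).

No, unsatisfiable

1. ¬((◇¬p ∧ ¬p) → ◇(◇¬p ∧ ¬p)), 0
2. ◇¬p ∧ ¬p, 0   [¬→-rule on 1]
3. ¬◇(◇¬p ∧ ¬p), 0   [¬→-rule on 1]
4. ◇¬p, 0   [∧-rule on 2]
5. ¬p, 0   [∧-rule on 2]
6. ¬(◇¬p ∧ ¬p), 0   [¬◇-rule on 3 via 0R0]
7. ¬◇¬p, 0   [¬∧-rule on 6 (branches; this branch)]
8. p, 0   [¬◇-rule on 7 via 0R0]
Accessibility: 0R0
Branch closes: p and ¬p both at 0.
(One branch shown.) All branches close.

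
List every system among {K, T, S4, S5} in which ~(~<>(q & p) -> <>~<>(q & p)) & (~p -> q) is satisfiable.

T-tableau for the formula:
1. ~(~<>(q & p) -> <>~<>(q & p)) & (~p -> q), w0
2. ~(~<>(q & p) -> <>~<>(q & p)), w0
3. ~p -> q, w0
4. ~<>(q & p), w0
5. ~<>~<>(q & p), w0
6. ~(q & p), w0
7. <>(q & p), w0
8. q, w0
9. ~p, w0
10. q & p, w1
11. q, w1
12. p, w1
13. ~(q & p), w1
14. <>(q & p), w1
15. ~p, w1
Accessibility: w0Rw0, w0Rw1, w1Rw1
Branch closes: p and ~p both at w1.
Every branch closes (one shown): unsatisfiable in T, hence also in S4, S5 (every S4/S5-frame is a T-frame).
K-tableau for the formula:
1. ~(~<>(q & p) -> <>~<>(q & p)) & (~p -> q), w0
2. ~(~<>(q & p) -> <>~<>(q & p)), w0
3. ~p -> q, w0
4. ~<>(q & p), w0
5. ~<>~<>(q & p), w0
6. q, w0
Complete open branch: satisfiable in K.

K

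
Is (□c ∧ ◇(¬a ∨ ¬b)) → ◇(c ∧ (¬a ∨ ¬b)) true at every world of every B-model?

Valid in B

Tableau for the negation ¬((□c ∧ ◇(¬a ∨ ¬b)) → ◇(c ∧ (¬a ∨ ¬b))):
1. ¬((□c ∧ ◇(¬a ∨ ¬b)) → ◇(c ∧ (¬a ∨ ¬b))), u
2. □c ∧ ◇(¬a ∨ ¬b), u
3. ¬◇(c ∧ (¬a ∨ ¬b)), u
4. □c, u
5. ◇(¬a ∨ ¬b), u
6. ¬(c ∧ (¬a ∨ ¬b)), u
7. c, u
8. ¬(¬a ∨ ¬b), u
9. a, u
10. b, u
11. ¬a ∨ ¬b, v
12. ¬(c ∧ (¬a ∨ ¬b)), v
13. c, v
14. ¬b, v
15. ¬(¬a ∨ ¬b), v
16. a, v
17. b, v
Accessibility: uRu, uRv, vRu, vRv
Branch closes: b and ¬b both at v.
Every branch of the negation's tableau closes; the branch above is one of them.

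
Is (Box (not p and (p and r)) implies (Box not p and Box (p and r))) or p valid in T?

Valid

Tableau for the negation not ((Box (not p and (p and r)) implies (Box not p and Box (p and r))) or p):
1. not ((Box (not p and (p and r)) implies (Box not p and Box (p and r))) or p), 0
2. not (Box (not p and (p and r)) implies (Box not p and Box (p and r))), 0
3. not p, 0
4. Box (not p and (p and r)), 0
5. not (Box not p and Box (p and r)), 0
6. not p and (p and r), 0
7. p and r, 0
8. p, 0
9. r, 0
Accessibility: 0R0
Branch closes: p and not p both at 0.
Every branch of the negation's tableau closes; the branch above is one of them.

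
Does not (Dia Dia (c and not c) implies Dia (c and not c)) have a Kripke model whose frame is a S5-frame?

Unsatisfiable

1. not (Dia Dia (c and not c) implies Dia (c and not c)), w0
2. Dia Dia (c and not c), w0
3. not Dia (c and not c), w0
4. not (c and not c), w0
5. c, w0
6. Dia (c and not c), w1
7. not (c and not c), w1
8. c, w1
9. c and not c, w2
10. c, w2
11. not c, w2
Accessibility: w0Rw0, w0Rw1, w0Rw2, w1Rw0, w1Rw1, w1Rw2, w2Rw0, w2Rw1, w2Rw2
Branch closes: c and not c both at w2.
(One branch shown.) All branches close.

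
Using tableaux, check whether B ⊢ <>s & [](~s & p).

Tableau for the negation ~(<>s & [](~s & p)):
1. ~(<>s & [](~s & p)), 0
2. ~[](~s & p), 0
3. ~(~s & p), 1
4. ~p, 1
Accessibility: 0R0, 0R1, 1R0, 1R1
The negation has an open branch (countermodel exists).

Not valid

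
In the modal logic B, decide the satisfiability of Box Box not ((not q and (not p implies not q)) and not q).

Yes, satisfiable

1. Box Box not ((not q and (not p implies not q)) and not q), w0
2. Box not ((not q and (not p implies not q)) and not q), w0
3. not ((not q and (not p implies not q)) and not q), w0
4. q, w0
Accessibility: w0Rw0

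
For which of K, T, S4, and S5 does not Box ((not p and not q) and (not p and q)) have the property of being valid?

T, S4, S5

K-tableau for the negation Box ((not p and not q) and (not p and q)):
1. Box ((not p and not q) and (not p and q)), w0
Complete open branch: countermodel on a K-frame, so not valid in K.
T-tableau for the negation Box ((not p and not q) and (not p and q)):
1. Box ((not p and not q) and (not p and q)), w0
2. (not p and not q) and (not p and q), w0
3. not p and not q, w0
4. not p and q, w0
5. not p, w0
6. not q, w0
7. q, w0
Accessibility: w0Rw0
Branch closes: q and not q both at w0.
Every branch closes (one shown): valid in T, hence also in S4, S5 (every theorem of T is a theorem of S4 and S5).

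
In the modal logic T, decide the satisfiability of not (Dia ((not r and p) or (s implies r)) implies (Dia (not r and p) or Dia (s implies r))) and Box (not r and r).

Unsatisfiable (every branch closes)

1. not (Dia ((not r and p) or (s implies r)) implies (Dia (not r and p) or Dia (s implies r))) and Box (not r and r), u
2. not (Dia ((not r and p) or (s implies r)) implies (Dia (not r and p) or Dia (s implies r))), u
3. Box (not r and r), u
4. Dia ((not r and p) or (s implies r)), u
5. not (Dia (not r and p) or Dia (s implies r)), u
6. not Dia (not r and p), u
7. not Dia (s implies r), u
8. not r and r, u
9. not r, u
10. r, u
Accessibility: uRu
Branch closes: r and not r both at u.
Every branch closes; the branch above is one of them.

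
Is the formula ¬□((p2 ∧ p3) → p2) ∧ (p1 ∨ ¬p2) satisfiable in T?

Unsatisfiable (every branch closes)

1. ¬□((p2 ∧ p3) → p2) ∧ (p1 ∨ ¬p2), u
2. ¬□((p2 ∧ p3) → p2), u
3. p1 ∨ ¬p2, u
4. ¬p2, u
5. ¬((p2 ∧ p3) → p2), v
6. p2 ∧ p3, v
7. ¬p2, v
8. p2, v
9. p3, v
Accessibility: uRu, uRv, vRv
Branch closes: p2 and ¬p2 both at v.
(One branch shown.) All branches close.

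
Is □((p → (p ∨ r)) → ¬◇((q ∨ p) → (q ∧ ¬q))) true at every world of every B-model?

Tableau for the negation ¬□((p → (p ∨ r)) → ¬◇((q ∨ p) → (q ∧ ¬q))):
1. ¬□((p → (p ∨ r)) → ¬◇((q ∨ p) → (q ∧ ¬q))), w0
2. ¬((p → (p ∨ r)) → ¬◇((q ∨ p) → (q ∧ ¬q))), w1   [¬□-rule on 1: fresh world w1, w0Rw1]
3. p → (p ∨ r), w1   [¬→-rule on 2]
4. ◇((q ∨ p) → (q ∧ ¬q)), w1   [¬→-rule on 2]
5. p ∨ r, w1   [→-rule on 3 (branches; this branch)]
6. r, w1   [∨-rule on 5 (branches; this branch)]
7. (q ∨ p) → (q ∧ ¬q), w2   [◇-rule on 4: fresh world w2, w1Rw2]
8. ¬(q ∨ p), w2   [→-rule on 7 (branches; this branch)]
9. ¬q, w2   [¬∨-rule on 8]
10. ¬p, w2   [¬∨-rule on 8]
Accessibility: w0Rw0, w0Rw1, w1Rw0, w1Rw1, w1Rw2, w2Rw1, w2Rw2
The negation has an open branch (countermodel exists).

Not valid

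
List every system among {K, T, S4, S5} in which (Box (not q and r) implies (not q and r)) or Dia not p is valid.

T-tableau for the negation not ((Box (not q and r) implies (not q and r)) or Dia not p):
1. not ((Box (not q and r) implies (not q and r)) or Dia not p), 0
2. not (Box (not q and r) implies (not q and r)), 0
3. not Dia not p, 0
4. Box (not q and r), 0
5. not (not q and r), 0
6. p, 0
7. not q and r, 0
8. not q, 0
9. r, 0
10. not r, 0
Accessibility: 0R0
Branch closes: r and not r both at 0.
Every branch closes (one shown): valid in T, hence also in S4, S5 (every theorem of T is a theorem of S4 and S5).
K-tableau for the negation not ((Box (not q and r) implies (not q and r)) or Dia not p):
1. not ((Box (not q and r) implies (not q and r)) or Dia not p), 0
2. not (Box (not q and r) implies (not q and r)), 0
3. not Dia not p, 0
4. Box (not q and r), 0
5. not (not q and r), 0
6. not r, 0
Complete open branch: countermodel on a K-frame, so not valid in K.

T, S4, S5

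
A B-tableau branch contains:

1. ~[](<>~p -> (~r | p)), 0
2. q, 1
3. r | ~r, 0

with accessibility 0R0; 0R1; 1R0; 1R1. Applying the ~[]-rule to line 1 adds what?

a fresh world 2 with 0R2, and ~(<>~p -> (~r | p)) at 2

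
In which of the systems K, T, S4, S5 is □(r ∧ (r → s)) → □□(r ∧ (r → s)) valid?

S4, S5

T-tableau for the negation ¬(□(r ∧ (r → s)) → □□(r ∧ (r → s))):
1. ¬(□(r ∧ (r → s)) → □□(r ∧ (r → s))), u
2. □(r ∧ (r → s)), u
3. ¬□□(r ∧ (r → s)), u
4. r ∧ (r → s), u
5. r, u
6. r → s, u
7. s, u
8. ¬□(r ∧ (r → s)), v
9. r ∧ (r → s), v
10. r, v
11. r → s, v
12. s, v
13. ¬(r ∧ (r → s)), w
14. ¬(r → s), w
15. r, w
16. ¬s, w
Accessibility: uRu, uRv, vRv, vRw, wRw
Complete open branch: countermodel on a T-frame, so not valid in T, nor in K (the same frame is also a K-frame).
S4-tableau for the negation ¬(□(r ∧ (r → s)) → □□(r ∧ (r → s))):
1. ¬(□(r ∧ (r → s)) → □□(r ∧ (r → s))), u
2. □(r ∧ (r → s)), u
3. ¬□□(r ∧ (r → s)), u
4. r ∧ (r → s), u
5. r, u
6. r → s, u
7. s, u
8. ¬□(r ∧ (r → s)), v
9. r ∧ (r → s), v
10. r, v
11. r → s, v
12. s, v
13. ¬(r ∧ (r → s)), w
14. r ∧ (r → s), w
15. r, w
16. r → s, w
17. ¬(r → s), w
18. ¬s, w
19. s, w
Accessibility: uRu, uRv, uRw, vRv, vRw, wRw
Branch closes: s and ¬s both at w.
Every branch closes (one shown): valid in S4, hence also in S5 (every theorem of S4 is a theorem of S5).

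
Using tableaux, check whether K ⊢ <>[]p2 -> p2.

Tableau for the negation ~(<>[]p2 -> p2):
1. ~(<>[]p2 -> p2), 0
2. <>[]p2, 0   [~->-rule on 1]
3. ~p2, 0   [~->-rule on 1]
4. []p2, 1   [<>-rule on 2: fresh world 1, 0R1]
Accessibility: 0R1
The negation has an open branch (countermodel exists).

Not valid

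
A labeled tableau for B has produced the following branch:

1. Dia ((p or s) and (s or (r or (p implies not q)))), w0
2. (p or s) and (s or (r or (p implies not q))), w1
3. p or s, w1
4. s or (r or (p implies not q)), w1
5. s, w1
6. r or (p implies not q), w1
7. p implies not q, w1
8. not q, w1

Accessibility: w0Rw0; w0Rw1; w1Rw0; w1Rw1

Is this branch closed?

No, open

There is no literal clash: for every atom and world, at most one sign appears.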